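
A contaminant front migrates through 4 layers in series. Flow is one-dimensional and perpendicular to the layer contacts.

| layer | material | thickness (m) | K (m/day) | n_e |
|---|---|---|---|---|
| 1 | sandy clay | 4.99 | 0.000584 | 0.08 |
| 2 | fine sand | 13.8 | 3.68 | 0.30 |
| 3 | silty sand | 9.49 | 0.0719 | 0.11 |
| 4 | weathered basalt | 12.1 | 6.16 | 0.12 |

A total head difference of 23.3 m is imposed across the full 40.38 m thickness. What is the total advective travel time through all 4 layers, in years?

7.18

With flow normal to the layers, continuity requires the same specific discharge q through every layer.
Σ(b_i/K_i) = 4.99/0.000584 + 13.8/3.68 + 9.49/0.0719 + 12.1/6.16 = 8682 d.
q = Δh / Σ(b_i/K_i) = 23.3 / 8682 = 0.002684 m/day.
In each layer the seepage velocity is v_i = q/n_i, so the layer transit time is t_i = b_i·n_i / q:
  layer 1 (sandy clay): t_1 = 4.99 × 0.08 / 0.002684 = 148.8 d
  layer 2 (fine sand): t_2 = 13.8 × 0.30 / 0.002684 = 1543 d
  layer 3 (silty sand): t_3 = 9.49 × 0.11 / 0.002684 = 389.0 d
  layer 4 (weathered basalt): t_4 = 12.1 × 0.12 / 0.002684 = 541.1 d
Total t = Σ t_i = 2621 days = 7.177 years.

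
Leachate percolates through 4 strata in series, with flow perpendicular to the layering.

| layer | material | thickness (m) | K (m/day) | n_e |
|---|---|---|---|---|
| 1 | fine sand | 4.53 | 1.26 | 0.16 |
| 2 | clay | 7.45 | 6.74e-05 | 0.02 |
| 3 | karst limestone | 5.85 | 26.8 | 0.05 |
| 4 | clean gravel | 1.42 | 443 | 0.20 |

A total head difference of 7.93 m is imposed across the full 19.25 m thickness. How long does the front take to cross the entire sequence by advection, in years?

With flow normal to the layers, continuity requires the same specific discharge q through every layer.
Σ(b_i/K_i) = 4.53/1.26 + 7.45/6.74e-05 + 5.85/26.8 + 1.42/443 = 1.105e+05 d.
q = Δh / Σ(b_i/K_i) = 7.93 / 1.105e+05 = 7.174e-05 m/day.
In each layer the seepage velocity is v_i = q/n_i, so the layer transit time is t_i = b_i·n_i / q:
  layer 1 (fine sand): t_1 = 4.53 × 0.16 / 7.174e-05 = 10103 d
  layer 2 (clay): t_2 = 7.45 × 0.02 / 7.174e-05 = 2077 d
  layer 3 (karst limestone): t_3 = 5.85 × 0.05 / 7.174e-05 = 4077 d
  layer 4 (clean gravel): t_4 = 1.42 × 0.20 / 7.174e-05 = 3959 d
Total t = Σ t_i = 20216 days = 55.35 years.

55.3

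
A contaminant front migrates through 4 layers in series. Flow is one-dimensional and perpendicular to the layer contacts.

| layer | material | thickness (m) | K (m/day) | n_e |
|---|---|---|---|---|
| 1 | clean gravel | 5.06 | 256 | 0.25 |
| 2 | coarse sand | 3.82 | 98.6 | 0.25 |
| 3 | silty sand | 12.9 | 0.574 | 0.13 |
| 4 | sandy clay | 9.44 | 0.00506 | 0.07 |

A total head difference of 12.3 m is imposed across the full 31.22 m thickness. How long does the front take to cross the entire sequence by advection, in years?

1.92

With flow normal to the layers, continuity requires the same specific discharge q through every layer.
Σ(b_i/K_i) = 5.06/256 + 3.82/98.6 + 12.9/0.574 + 9.44/0.00506 = 1888 d.
q = Δh / Σ(b_i/K_i) = 12.3 / 1888 = 0.006514 m/day.
In each layer the seepage velocity is v_i = q/n_i, so the layer transit time is t_i = b_i·n_i / q:
  layer 1 (clean gravel): t_1 = 5.06 × 0.25 / 0.006514 = 194.2 d
  layer 2 (coarse sand): t_2 = 3.82 × 0.25 / 0.006514 = 146.6 d
  layer 3 (silty sand): t_3 = 12.9 × 0.13 / 0.006514 = 257.4 d
  layer 4 (sandy clay): t_4 = 9.44 × 0.07 / 0.006514 = 101.4 d
Total t = Σ t_i = 699.7 days = 1.916 years.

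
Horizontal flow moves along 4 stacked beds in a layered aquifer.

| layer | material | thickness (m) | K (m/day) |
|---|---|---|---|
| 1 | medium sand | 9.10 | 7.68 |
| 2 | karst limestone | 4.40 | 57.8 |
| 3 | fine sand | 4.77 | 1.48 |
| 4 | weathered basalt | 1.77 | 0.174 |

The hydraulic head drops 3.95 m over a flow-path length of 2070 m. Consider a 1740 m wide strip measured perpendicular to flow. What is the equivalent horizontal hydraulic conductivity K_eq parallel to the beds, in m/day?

16.5

Flow is parallel to layering, so each bed carries its own Darcy discharge and the transmissivities add.
Σ(K_i·b_i) = 7.68×9.10 + 57.8×4.40 + 1.48×4.77 + 0.174×1.77 = 331.6 m²/day.
Total thickness b = 20.04 m, so K_eq = Σ(K_i·b_i)/b = 16.55 m/day.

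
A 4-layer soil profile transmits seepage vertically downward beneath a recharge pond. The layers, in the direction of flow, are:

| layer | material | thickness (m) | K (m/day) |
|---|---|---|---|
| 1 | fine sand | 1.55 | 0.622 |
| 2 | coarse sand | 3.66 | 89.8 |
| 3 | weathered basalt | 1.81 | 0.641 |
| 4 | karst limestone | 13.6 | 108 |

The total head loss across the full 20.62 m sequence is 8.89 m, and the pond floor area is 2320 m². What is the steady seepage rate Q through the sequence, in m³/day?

Flow is perpendicular to layering, so the layers act in series and the equivalent K is the thickness-weighted harmonic mean.
Total thickness L = 1.55 + 3.66 + 1.81 + 13.6 = 20.62 m.
Σ(b_i/K_i) = 1.55/0.622 + 3.66/89.8 + 1.81/0.641 + 13.6/108 = 5.482 d.
K_eq = L / Σ(b_i/K_i) = 20.62 / 5.482 = 3.761 m/day.
Q = K_eq · A · (Δh/L) = 3.761 × 2320 × (8.89/20.62) = 3762 m³/day.

3760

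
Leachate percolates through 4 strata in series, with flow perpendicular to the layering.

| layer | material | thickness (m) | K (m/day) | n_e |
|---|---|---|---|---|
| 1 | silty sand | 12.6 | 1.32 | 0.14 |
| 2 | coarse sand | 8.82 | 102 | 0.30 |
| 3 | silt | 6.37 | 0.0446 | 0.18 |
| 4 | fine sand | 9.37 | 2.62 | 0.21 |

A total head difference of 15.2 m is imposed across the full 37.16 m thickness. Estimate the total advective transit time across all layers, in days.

With flow normal to the layers, continuity requires the same specific discharge q through every layer.
Σ(b_i/K_i) = 12.6/1.32 + 8.82/102 + 6.37/0.0446 + 9.37/2.62 = 156.0 d.
q = Δh / Σ(b_i/K_i) = 15.2 / 156.0 = 0.09742 m/day.
In each layer the seepage velocity is v_i = q/n_i, so the layer transit time is t_i = b_i·n_i / q:
  layer 1 (silty sand): t_1 = 12.6 × 0.14 / 0.09742 = 18.11 d
  layer 2 (coarse sand): t_2 = 8.82 × 0.30 / 0.09742 = 27.16 d
  layer 3 (silt): t_3 = 6.37 × 0.18 / 0.09742 = 11.77 d
  layer 4 (fine sand): t_4 = 9.37 × 0.21 / 0.09742 = 20.20 d
Total t = Σ t_i = 77.24 days.

77.2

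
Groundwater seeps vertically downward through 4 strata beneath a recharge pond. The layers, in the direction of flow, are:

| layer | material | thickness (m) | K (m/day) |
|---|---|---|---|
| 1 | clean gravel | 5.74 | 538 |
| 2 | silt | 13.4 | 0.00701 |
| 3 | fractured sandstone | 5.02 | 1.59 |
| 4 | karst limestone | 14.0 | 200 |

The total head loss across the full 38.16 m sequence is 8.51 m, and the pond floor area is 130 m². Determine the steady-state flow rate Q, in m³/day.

0.578

Flow is perpendicular to layering, so the layers act in series and the equivalent K is the thickness-weighted harmonic mean.
Total thickness L = 5.74 + 13.4 + 5.02 + 14.0 = 38.16 m.
Σ(b_i/K_i) = 5.74/538 + 13.4/0.00701 + 5.02/1.59 + 14.0/200 = 1915 d.
K_eq = L / Σ(b_i/K_i) = 38.16 / 1915 = 0.01993 m/day.
Q = K_eq · A · (Δh/L) = 0.01993 × 130 × (8.51/38.16) = 0.5778 m³/day.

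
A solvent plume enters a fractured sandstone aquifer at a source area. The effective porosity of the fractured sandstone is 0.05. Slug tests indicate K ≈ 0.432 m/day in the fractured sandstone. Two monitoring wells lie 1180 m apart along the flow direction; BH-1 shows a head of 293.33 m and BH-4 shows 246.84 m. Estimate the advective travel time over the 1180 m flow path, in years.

9.49

Hydraulic gradient i = (293.33 − 246.84) / 1180 = 46.49 / 1180 = 0.03940.
Darcy flux q = K · i = 0.4320 × 0.03940 = 0.01702 m/day.
Seepage velocity v = q / n_e = 0.01702 / 0.05 = 0.3404 m/day.
Travel time t = L / v = 1180 / 0.3404 = 3466 days = 9.491 years.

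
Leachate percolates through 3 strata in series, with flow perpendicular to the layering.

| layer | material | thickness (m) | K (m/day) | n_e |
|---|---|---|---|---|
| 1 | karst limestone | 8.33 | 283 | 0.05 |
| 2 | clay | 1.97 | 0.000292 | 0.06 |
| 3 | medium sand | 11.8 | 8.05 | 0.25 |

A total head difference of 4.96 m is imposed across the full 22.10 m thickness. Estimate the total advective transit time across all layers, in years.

13.0

With flow normal to the layers, continuity requires the same specific discharge q through every layer.
Σ(b_i/K_i) = 8.33/283 + 1.97/0.000292 + 11.8/8.05 = 6748 d.
q = Δh / Σ(b_i/K_i) = 4.96 / 6748 = 0.0007350 m/day.
In each layer the seepage velocity is v_i = q/n_i, so the layer transit time is t_i = b_i·n_i / q:
  layer 1 (karst limestone): t_1 = 8.33 × 0.05 / 0.0007350 = 566.6 d
  layer 2 (clay): t_2 = 1.97 × 0.06 / 0.0007350 = 160.8 d
  layer 3 (medium sand): t_3 = 11.8 × 0.25 / 0.0007350 = 4013 d
Total t = Σ t_i = 4741 days = 12.98 years.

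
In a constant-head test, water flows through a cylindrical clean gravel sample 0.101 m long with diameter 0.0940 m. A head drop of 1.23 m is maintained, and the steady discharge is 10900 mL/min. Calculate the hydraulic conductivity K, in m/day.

Cross-sectional area A = π·(d/2)² = π × (0.0940/2)² = 0.006940 m².
Convert discharge: 10900 mL/min = 0.0001817 m³/s.
Darcy's law rearranged: K = Q·L / (A·Δh) = 0.0001817 × 0.101 / (0.006940 × 1.23) = 0.002150 m/s = 185.7 m/day.

186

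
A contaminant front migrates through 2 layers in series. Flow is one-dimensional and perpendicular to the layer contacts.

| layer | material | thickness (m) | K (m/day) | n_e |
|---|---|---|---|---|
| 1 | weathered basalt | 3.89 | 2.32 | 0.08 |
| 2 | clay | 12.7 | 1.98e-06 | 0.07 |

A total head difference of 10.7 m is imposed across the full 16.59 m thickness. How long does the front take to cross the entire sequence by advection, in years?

With flow normal to the layers, continuity requires the same specific discharge q through every layer.
Σ(b_i/K_i) = 3.89/2.32 + 12.7/1.98e-06 = 6.414e+06 d.
q = Δh / Σ(b_i/K_i) = 10.7 / 6.414e+06 = 1.668e-06 m/day.
In each layer the seepage velocity is v_i = q/n_i, so the layer transit time is t_i = b_i·n_i / q:
  layer 1 (weathered basalt): t_1 = 3.89 × 0.08 / 1.668e-06 = 1.865e+05 d
  layer 2 (clay): t_2 = 12.7 × 0.07 / 1.668e-06 = 5.329e+05 d
Total t = Σ t_i = 7.195e+05 days = 1970 years.

1970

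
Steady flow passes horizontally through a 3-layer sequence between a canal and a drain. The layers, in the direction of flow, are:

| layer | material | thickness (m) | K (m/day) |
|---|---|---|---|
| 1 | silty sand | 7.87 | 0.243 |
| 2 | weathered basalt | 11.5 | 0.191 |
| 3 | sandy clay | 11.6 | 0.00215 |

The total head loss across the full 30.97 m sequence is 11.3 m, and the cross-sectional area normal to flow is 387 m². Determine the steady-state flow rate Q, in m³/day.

0.797

Flow is perpendicular to layering, so the layers act in series and the equivalent K is the thickness-weighted harmonic mean.
Total thickness L = 7.87 + 11.5 + 11.6 = 30.97 m.
Σ(b_i/K_i) = 7.87/0.243 + 11.5/0.191 + 11.6/0.00215 = 5488 d.
K_eq = L / Σ(b_i/K_i) = 30.97 / 5488 = 0.005643 m/day.
Q = K_eq · A · (Δh/L) = 0.005643 × 387 × (11.3/30.97) = 0.7969 m³/day.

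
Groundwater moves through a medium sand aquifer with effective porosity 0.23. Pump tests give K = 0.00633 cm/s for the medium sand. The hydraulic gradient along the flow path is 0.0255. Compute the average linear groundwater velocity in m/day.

0.606

Convert K: 0.00633 cm/s × 864 = 5.469 m/day.
Hydraulic gradient i = 0.0255.
Darcy flux q = K · i = 5.469 × 0.02550 = 0.1395 m/day.
Seepage velocity v = q / n_e = 0.1395 / 0.23 = 0.6064 m/day.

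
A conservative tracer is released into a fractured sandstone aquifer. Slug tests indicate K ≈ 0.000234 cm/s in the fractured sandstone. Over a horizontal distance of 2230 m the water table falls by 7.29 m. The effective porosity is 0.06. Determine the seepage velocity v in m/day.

Convert K: 0.000234 cm/s × 864 = 0.2022 m/day.
Hydraulic gradient i = Δh / L = 7.29 / 2230 = 0.003269.
Darcy flux q = K · i = 0.2022 × 0.003269 = 0.0006609 m/day.
Seepage velocity v = q / n_e = 0.0006609 / 0.06 = 0.01102 m/day.

0.0110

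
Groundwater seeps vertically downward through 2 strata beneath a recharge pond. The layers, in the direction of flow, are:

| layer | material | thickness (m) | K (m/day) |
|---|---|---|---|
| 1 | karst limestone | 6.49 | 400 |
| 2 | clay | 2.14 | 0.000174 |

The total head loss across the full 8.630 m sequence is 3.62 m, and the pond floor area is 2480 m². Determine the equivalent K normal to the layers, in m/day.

Flow is perpendicular to layering, so the layers act in series and the equivalent K is the thickness-weighted harmonic mean.
Total thickness L = 6.49 + 2.14 = 8.630 m.
Σ(b_i/K_i) = 6.49/400 + 2.14/0.000174 = 12299 d.
K_eq = L / Σ(b_i/K_i) = 8.630 / 12299 = 0.0007017 m/day.

0.000702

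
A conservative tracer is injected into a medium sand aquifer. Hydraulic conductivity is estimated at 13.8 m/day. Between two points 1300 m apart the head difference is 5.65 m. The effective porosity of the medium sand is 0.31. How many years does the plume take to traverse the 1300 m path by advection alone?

18.4

Hydraulic gradient i = Δh / L = 5.65 / 1300 = 0.004346.
Darcy flux q = K · i = 13.80 × 0.004346 = 0.05998 m/day.
Seepage velocity v = q / n_e = 0.05998 / 0.31 = 0.1935 m/day.
Travel time t = L / v = 1300 / 0.1935 = 6719 days = 18.40 years.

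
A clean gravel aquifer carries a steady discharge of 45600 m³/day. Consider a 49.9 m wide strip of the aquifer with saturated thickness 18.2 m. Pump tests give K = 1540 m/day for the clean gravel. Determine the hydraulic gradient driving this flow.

0.0326

Cross-sectional area A = 49.9 × 18.2 = 908.2 m².
From Q = K·A·i, i = Q / (K·A) = 45600 / (1540 × 908.2) = 0.03260.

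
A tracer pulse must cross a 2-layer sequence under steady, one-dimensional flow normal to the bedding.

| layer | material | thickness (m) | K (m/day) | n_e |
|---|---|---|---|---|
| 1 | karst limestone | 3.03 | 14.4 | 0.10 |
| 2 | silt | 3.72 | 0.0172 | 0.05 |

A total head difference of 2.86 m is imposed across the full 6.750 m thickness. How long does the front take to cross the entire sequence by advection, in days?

37.0

With flow normal to the layers, continuity requires the same specific discharge q through every layer.
Σ(b_i/K_i) = 3.03/14.4 + 3.72/0.0172 = 216.5 d.
q = Δh / Σ(b_i/K_i) = 2.86 / 216.5 = 0.01321 m/day.
In each layer the seepage velocity is v_i = q/n_i, so the layer transit time is t_i = b_i·n_i / q:
  layer 1 (karst limestone): t_1 = 3.03 × 0.10 / 0.01321 = 22.94 d
  layer 2 (silt): t_2 = 3.72 × 0.05 / 0.01321 = 14.08 d
Total t = Σ t_i = 37.02 days.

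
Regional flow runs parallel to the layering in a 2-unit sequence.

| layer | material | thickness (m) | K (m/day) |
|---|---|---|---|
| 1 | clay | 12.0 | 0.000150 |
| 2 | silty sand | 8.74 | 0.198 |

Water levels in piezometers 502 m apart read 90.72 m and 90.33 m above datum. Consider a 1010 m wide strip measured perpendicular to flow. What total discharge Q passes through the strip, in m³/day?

Flow is parallel to layering, so each bed carries its own Darcy discharge and the transmissivities add.
Σ(K_i·b_i) = 0.000150×12.0 + 0.198×8.74 = 1.732 m²/day.
Hydraulic gradient i = (90.72 − 90.33) / 502 = 0.39 / 502 = 0.0007769.
Q = Σ(K_i·b_i) · W · i = 1.732 × 1010 × 0.0007769 = 1.359 m³/day.

1.36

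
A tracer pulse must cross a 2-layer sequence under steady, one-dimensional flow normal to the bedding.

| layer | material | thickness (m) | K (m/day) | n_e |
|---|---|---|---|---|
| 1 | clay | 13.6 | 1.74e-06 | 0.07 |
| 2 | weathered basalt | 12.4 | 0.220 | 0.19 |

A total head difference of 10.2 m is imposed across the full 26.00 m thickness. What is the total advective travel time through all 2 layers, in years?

6940

With flow normal to the layers, continuity requires the same specific discharge q through every layer.
Σ(b_i/K_i) = 13.6/1.74e-06 + 12.4/0.220 = 7.816e+06 d.
q = Δh / Σ(b_i/K_i) = 10.2 / 7.816e+06 = 1.305e-06 m/day.
In each layer the seepage velocity is v_i = q/n_i, so the layer transit time is t_i = b_i·n_i / q:
  layer 1 (clay): t_1 = 13.6 × 0.07 / 1.305e-06 = 7.295e+05 d
  layer 2 (weathered basalt): t_2 = 12.4 × 0.19 / 1.305e-06 = 1.805e+06 d
Total t = Σ t_i = 2.535e+06 days = 6940 years.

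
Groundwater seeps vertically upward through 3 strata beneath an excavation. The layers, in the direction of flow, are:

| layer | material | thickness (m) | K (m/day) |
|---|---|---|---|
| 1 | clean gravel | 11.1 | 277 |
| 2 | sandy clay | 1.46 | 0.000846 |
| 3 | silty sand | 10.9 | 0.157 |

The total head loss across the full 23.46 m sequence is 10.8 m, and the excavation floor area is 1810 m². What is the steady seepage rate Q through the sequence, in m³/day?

10.9

Flow is perpendicular to layering, so the layers act in series and the equivalent K is the thickness-weighted harmonic mean.
Total thickness L = 11.1 + 1.46 + 10.9 = 23.46 m.
Σ(b_i/K_i) = 11.1/277 + 1.46/0.000846 + 10.9/0.157 = 1795 d.
K_eq = L / Σ(b_i/K_i) = 23.46 / 1795 = 0.01307 m/day.
Q = K_eq · A · (Δh/L) = 0.01307 × 1810 × (10.8/23.46) = 10.89 m³/day.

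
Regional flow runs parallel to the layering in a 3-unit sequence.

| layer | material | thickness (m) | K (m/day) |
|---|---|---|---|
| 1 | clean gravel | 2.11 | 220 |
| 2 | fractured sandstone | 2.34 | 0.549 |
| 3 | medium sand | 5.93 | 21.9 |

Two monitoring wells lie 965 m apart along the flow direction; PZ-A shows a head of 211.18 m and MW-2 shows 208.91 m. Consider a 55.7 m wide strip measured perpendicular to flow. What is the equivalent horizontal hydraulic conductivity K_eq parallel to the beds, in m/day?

Flow is parallel to layering, so each bed carries its own Darcy discharge and the transmissivities add.
Σ(K_i·b_i) = 220×2.11 + 0.549×2.34 + 21.9×5.93 = 595.4 m²/day.
Total thickness b = 10.38 m, so K_eq = Σ(K_i·b_i)/b = 57.36 m/day.

57.4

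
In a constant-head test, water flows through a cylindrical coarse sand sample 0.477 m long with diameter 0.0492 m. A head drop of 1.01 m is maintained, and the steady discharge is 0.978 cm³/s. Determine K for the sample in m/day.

21.0

Cross-sectional area A = π·(d/2)² = π × (0.0492/2)² = 0.001901 m².
Convert discharge: 0.978 cm³/s = 9.780e-07 m³/s.
Darcy's law rearranged: K = Q·L / (A·Δh) = 9.780e-07 × 0.477 / (0.001901 × 1.01) = 0.0002429 m/s = 20.99 m/day.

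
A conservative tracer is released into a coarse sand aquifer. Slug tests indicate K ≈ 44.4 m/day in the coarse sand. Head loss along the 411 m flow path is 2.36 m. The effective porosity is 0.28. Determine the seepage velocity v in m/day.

0.911

Hydraulic gradient i = Δh / L = 2.36 / 411 = 0.005742.
Darcy flux q = K · i = 44.40 × 0.005742 = 0.2549 m/day.
Seepage velocity v = q / n_e = 0.2549 / 0.28 = 0.9105 m/day.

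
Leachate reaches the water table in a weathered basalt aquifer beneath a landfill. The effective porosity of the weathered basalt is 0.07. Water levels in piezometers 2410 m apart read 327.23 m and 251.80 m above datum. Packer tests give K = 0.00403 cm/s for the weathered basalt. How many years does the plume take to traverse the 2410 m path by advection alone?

4.24

Convert K: 0.00403 cm/s × 864 = 3.482 m/day.
Hydraulic gradient i = (327.23 − 251.80) / 2410 = 75.43 / 2410 = 0.03130.
Darcy flux q = K · i = 3.482 × 0.03130 = 0.1090 m/day.
Seepage velocity v = q / n_e = 0.1090 / 0.07 = 1.557 m/day.
Travel time t = L / v = 2410 / 1.557 = 1548 days = 4.238 years.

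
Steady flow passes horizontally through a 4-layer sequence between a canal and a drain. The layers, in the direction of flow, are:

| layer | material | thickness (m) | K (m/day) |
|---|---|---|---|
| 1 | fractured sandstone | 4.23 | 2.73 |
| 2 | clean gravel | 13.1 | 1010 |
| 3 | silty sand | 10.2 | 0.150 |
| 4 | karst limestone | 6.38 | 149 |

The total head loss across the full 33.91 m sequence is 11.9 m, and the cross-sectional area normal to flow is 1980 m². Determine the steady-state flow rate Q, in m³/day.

339

Flow is perpendicular to layering, so the layers act in series and the equivalent K is the thickness-weighted harmonic mean.
Total thickness L = 4.23 + 13.1 + 10.2 + 6.38 = 33.91 m.
Σ(b_i/K_i) = 4.23/2.73 + 13.1/1010 + 10.2/0.150 + 6.38/149 = 69.61 d.
K_eq = L / Σ(b_i/K_i) = 33.91 / 69.61 = 0.4872 m/day.
Q = K_eq · A · (Δh/L) = 0.4872 × 1980 × (11.9/33.91) = 338.5 m³/day.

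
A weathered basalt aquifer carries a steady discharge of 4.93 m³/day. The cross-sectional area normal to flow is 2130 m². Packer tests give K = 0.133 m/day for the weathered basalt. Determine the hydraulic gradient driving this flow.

From Q = K·A·i, i = Q / (K·A) = 4.93 / (0.1330 × 2130) = 0.01740.

0.0174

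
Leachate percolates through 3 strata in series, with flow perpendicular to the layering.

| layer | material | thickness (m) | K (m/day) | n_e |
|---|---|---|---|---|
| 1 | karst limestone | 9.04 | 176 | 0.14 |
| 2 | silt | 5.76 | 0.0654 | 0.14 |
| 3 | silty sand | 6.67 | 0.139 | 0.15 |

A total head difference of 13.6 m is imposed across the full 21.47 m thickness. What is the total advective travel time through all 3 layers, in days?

30.7

With flow normal to the layers, continuity requires the same specific discharge q through every layer.
Σ(b_i/K_i) = 9.04/176 + 5.76/0.0654 + 6.67/0.139 = 136.1 d.
q = Δh / Σ(b_i/K_i) = 13.6 / 136.1 = 0.09992 m/day.
In each layer the seepage velocity is v_i = q/n_i, so the layer transit time is t_i = b_i·n_i / q:
  layer 1 (karst limestone): t_1 = 9.04 × 0.14 / 0.09992 = 12.67 d
  layer 2 (silt): t_2 = 5.76 × 0.14 / 0.09992 = 8.071 d
  layer 3 (silty sand): t_3 = 6.67 × 0.15 / 0.09992 = 10.01 d
Total t = Σ t_i = 30.75 days.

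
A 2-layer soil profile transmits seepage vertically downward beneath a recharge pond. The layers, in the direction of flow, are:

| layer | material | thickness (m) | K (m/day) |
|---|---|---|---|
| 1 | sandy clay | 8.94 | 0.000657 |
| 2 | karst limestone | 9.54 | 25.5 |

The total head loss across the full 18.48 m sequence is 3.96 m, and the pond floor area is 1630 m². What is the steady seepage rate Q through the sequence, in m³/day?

0.474

Flow is perpendicular to layering, so the layers act in series and the equivalent K is the thickness-weighted harmonic mean.
Total thickness L = 8.94 + 9.54 = 18.48 m.
Σ(b_i/K_i) = 8.94/0.000657 + 9.54/25.5 = 13608 d.
K_eq = L / Σ(b_i/K_i) = 18.48 / 13608 = 0.001358 m/day.
Q = K_eq · A · (Δh/L) = 0.001358 × 1630 × (3.96/18.48) = 0.4743 m³/day.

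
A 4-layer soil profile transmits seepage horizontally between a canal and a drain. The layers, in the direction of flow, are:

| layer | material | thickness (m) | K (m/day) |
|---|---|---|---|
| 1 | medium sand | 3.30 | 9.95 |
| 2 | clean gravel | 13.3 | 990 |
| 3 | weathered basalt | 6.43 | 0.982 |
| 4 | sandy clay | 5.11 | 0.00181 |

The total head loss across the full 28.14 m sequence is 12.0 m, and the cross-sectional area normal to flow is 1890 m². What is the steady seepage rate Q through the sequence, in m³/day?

8.01

Flow is perpendicular to layering, so the layers act in series and the equivalent K is the thickness-weighted harmonic mean.
Total thickness L = 3.30 + 13.3 + 6.43 + 5.11 = 28.14 m.
Σ(b_i/K_i) = 3.30/9.95 + 13.3/990 + 6.43/0.982 + 5.11/0.00181 = 2830 d.
K_eq = L / Σ(b_i/K_i) = 28.14 / 2830 = 0.009943 m/day.
Q = K_eq · A · (Δh/L) = 0.009943 × 1890 × (12.0/28.14) = 8.014 m³/day.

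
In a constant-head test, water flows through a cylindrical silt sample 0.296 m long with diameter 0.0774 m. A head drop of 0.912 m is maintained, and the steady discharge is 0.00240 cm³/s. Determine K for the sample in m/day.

Cross-sectional area A = π·(d/2)² = π × (0.0774/2)² = 0.004705 m².
Convert discharge: 0.00240 cm³/s = 2.400e-09 m³/s.
Darcy's law rearranged: K = Q·L / (A·Δh) = 2.400e-09 × 0.296 / (0.004705 × 0.912) = 1.656e-07 m/s = 0.01430 m/day.

0.0143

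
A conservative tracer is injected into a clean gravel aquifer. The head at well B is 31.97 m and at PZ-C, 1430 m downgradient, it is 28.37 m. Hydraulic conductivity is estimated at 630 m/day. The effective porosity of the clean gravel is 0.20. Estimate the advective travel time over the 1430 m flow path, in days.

Hydraulic gradient i = (31.97 − 28.37) / 1430 = 3.6 / 1430 = 0.002517.
Darcy flux q = K · i = 630.0 × 0.002517 = 1.586 m/day.
Seepage velocity v = q / n_e = 1.586 / 0.20 = 7.930 m/day.
Travel time t = L / v = 1430 / 7.930 = 180.3 days.

180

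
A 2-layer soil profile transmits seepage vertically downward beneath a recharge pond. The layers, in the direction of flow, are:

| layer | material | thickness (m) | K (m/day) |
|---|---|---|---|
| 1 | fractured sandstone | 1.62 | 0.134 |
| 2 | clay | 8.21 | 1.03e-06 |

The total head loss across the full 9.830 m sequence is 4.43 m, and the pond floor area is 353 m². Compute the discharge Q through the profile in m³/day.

0.000196

Flow is perpendicular to layering, so the layers act in series and the equivalent K is the thickness-weighted harmonic mean.
Total thickness L = 1.62 + 8.21 = 9.830 m.
Σ(b_i/K_i) = 1.62/0.134 + 8.21/1.03e-06 = 7.971e+06 d.
K_eq = L / Σ(b_i/K_i) = 9.830 / 7.971e+06 = 1.233e-06 m/day.
Q = K_eq · A · (Δh/L) = 1.233e-06 × 353 × (4.43/9.830) = 0.0001962 m³/day.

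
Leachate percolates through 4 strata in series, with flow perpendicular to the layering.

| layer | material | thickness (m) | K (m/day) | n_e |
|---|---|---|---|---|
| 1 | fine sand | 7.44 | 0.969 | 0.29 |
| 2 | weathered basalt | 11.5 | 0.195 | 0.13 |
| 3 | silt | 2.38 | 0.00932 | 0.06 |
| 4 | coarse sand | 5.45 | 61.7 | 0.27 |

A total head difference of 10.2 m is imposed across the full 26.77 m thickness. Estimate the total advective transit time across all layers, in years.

0.455

With flow normal to the layers, continuity requires the same specific discharge q through every layer.
Σ(b_i/K_i) = 7.44/0.969 + 11.5/0.195 + 2.38/0.00932 + 5.45/61.7 = 322.1 d.
q = Δh / Σ(b_i/K_i) = 10.2 / 322.1 = 0.03167 m/day.
In each layer the seepage velocity is v_i = q/n_i, so the layer transit time is t_i = b_i·n_i / q:
  layer 1 (fine sand): t_1 = 7.44 × 0.29 / 0.03167 = 68.13 d
  layer 2 (weathered basalt): t_2 = 11.5 × 0.13 / 0.03167 = 47.21 d
  layer 3 (silt): t_3 = 2.38 × 0.06 / 0.03167 = 4.509 d
  layer 4 (coarse sand): t_4 = 5.45 × 0.27 / 0.03167 = 46.47 d
Total t = Σ t_i = 166.3 days = 0.4554 years.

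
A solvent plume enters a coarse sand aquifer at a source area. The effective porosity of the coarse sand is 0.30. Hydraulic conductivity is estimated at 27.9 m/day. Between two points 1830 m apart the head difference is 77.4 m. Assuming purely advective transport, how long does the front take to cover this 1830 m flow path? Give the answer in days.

Hydraulic gradient i = Δh / L = 77.4 / 1830 = 0.04230.
Darcy flux q = K · i = 27.90 × 0.04230 = 1.180 m/day.
Seepage velocity v = q / n_e = 1.180 / 0.30 = 3.933 m/day.
Travel time t = L / v = 1830 / 3.933 = 465.2 days.

465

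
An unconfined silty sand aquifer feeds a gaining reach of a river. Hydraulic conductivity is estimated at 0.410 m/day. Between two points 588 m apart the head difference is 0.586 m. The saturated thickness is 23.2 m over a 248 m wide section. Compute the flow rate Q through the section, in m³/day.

2.35

Cross-sectional area A = 248 × 23.2 = 5754 m².
Hydraulic gradient i = Δh / L = 0.586 / 588 = 0.0009966.
Darcy's law: Q = K · A · i = 0.4100 × 5754 × 0.0009966 = 2.351 m³/day.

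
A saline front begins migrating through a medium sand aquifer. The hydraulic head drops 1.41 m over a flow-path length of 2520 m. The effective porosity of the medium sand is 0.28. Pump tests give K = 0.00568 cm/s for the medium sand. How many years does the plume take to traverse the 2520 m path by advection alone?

Convert K: 0.00568 cm/s × 864 = 4.908 m/day.
Hydraulic gradient i = Δh / L = 1.41 / 2520 = 0.0005595.
Darcy flux q = K · i = 4.908 × 0.0005595 = 0.002746 m/day.
Seepage velocity v = q / n_e = 0.002746 / 0.28 = 0.009807 m/day.
Travel time t = L / v = 2520 / 0.009807 = 2.570e+05 days = 703.5 years.

704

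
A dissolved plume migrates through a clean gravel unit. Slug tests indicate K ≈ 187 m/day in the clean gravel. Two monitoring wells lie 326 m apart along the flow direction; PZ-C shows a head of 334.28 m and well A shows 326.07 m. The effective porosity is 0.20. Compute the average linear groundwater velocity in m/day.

23.5

Hydraulic gradient i = (334.28 − 326.07) / 326 = 8.21 / 326 = 0.02518.
Darcy flux q = K · i = 187.0 × 0.02518 = 4.709 m/day.
Seepage velocity v = q / n_e = 4.709 / 0.20 = 23.55 m/day.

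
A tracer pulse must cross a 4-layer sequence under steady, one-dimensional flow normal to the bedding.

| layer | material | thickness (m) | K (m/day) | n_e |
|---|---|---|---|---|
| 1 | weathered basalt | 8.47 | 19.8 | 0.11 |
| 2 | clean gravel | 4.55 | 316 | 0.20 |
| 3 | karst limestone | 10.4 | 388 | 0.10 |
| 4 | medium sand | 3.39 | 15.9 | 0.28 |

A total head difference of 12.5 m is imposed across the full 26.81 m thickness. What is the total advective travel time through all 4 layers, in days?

0.209

With flow normal to the layers, continuity requires the same specific discharge q through every layer.
Σ(b_i/K_i) = 8.47/19.8 + 4.55/316 + 10.4/388 + 3.39/15.9 = 0.6822 d.
q = Δh / Σ(b_i/K_i) = 12.5 / 0.6822 = 18.32 m/day.
In each layer the seepage velocity is v_i = q/n_i, so the layer transit time is t_i = b_i·n_i / q:
  layer 1 (weathered basalt): t_1 = 8.47 × 0.11 / 18.32 = 0.05085 d
  layer 2 (clean gravel): t_2 = 4.55 × 0.20 / 18.32 = 0.04966 d
  layer 3 (karst limestone): t_3 = 10.4 × 0.10 / 18.32 = 0.05676 d
  layer 4 (medium sand): t_4 = 3.39 × 0.28 / 18.32 = 0.05180 d
Total t = Σ t_i = 0.2091 days.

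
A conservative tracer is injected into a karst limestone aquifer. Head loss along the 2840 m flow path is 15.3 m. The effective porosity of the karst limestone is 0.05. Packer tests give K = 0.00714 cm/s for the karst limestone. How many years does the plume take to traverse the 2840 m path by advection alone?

11.7

Convert K: 0.00714 cm/s × 864 = 6.169 m/day.
Hydraulic gradient i = Δh / L = 15.3 / 2840 = 0.005387.
Darcy flux q = K · i = 6.169 × 0.005387 = 0.03323 m/day.
Seepage velocity v = q / n_e = 0.03323 / 0.05 = 0.6647 m/day.
Travel time t = L / v = 2840 / 0.6647 = 4273 days = 11.70 years.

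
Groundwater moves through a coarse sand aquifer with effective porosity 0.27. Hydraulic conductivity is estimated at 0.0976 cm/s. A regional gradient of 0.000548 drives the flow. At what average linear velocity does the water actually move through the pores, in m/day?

0.171

Convert K: 0.0976 cm/s × 864 = 84.33 m/day.
Hydraulic gradient i = 0.000548.
Darcy flux q = K · i = 84.33 × 0.0005480 = 0.04621 m/day.
Seepage velocity v = q / n_e = 0.04621 / 0.27 = 0.1712 m/day.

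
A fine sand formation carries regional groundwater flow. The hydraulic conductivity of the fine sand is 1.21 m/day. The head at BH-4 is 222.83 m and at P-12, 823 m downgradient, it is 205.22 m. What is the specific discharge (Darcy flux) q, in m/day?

Hydraulic gradient i = (222.83 − 205.22) / 823 = 17.61 / 823 = 0.02140.
Specific discharge q = K · i = 1.210 × 0.02140 = 0.02589 m/day.

0.0259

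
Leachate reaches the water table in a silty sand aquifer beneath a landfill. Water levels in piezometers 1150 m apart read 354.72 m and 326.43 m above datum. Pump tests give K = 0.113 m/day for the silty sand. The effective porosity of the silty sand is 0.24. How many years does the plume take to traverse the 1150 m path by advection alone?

Hydraulic gradient i = (354.72 − 326.43) / 1150 = 28.29 / 1150 = 0.02460.
Darcy flux q = K · i = 0.1130 × 0.02460 = 0.002780 m/day.
Seepage velocity v = q / n_e = 0.002780 / 0.24 = 0.01158 m/day.
Travel time t = L / v = 1150 / 0.01158 = 99288 days = 271.8 years.

272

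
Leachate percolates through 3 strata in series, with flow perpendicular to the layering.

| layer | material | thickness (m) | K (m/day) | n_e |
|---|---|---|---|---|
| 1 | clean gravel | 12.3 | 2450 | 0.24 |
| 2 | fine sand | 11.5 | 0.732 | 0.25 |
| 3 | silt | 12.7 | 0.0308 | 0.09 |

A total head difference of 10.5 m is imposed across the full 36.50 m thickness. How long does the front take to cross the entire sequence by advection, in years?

With flow normal to the layers, continuity requires the same specific discharge q through every layer.
Σ(b_i/K_i) = 12.3/2450 + 11.5/0.732 + 12.7/0.0308 = 428.1 d.
q = Δh / Σ(b_i/K_i) = 10.5 / 428.1 = 0.02453 m/day.
In each layer the seepage velocity is v_i = q/n_i, so the layer transit time is t_i = b_i·n_i / q:
  layer 1 (clean gravel): t_1 = 12.3 × 0.24 / 0.02453 = 120.3 d
  layer 2 (fine sand): t_2 = 11.5 × 0.25 / 0.02453 = 117.2 d
  layer 3 (silt): t_3 = 12.7 × 0.09 / 0.02453 = 46.60 d
Total t = Σ t_i = 284.1 days = 0.7779 years.

0.778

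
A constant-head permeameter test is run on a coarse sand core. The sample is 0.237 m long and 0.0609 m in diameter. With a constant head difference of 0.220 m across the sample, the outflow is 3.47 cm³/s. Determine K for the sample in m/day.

Cross-sectional area A = π·(d/2)² = π × (0.0609/2)² = 0.002913 m².
Convert discharge: 3.47 cm³/s = 3.470e-06 m³/s.
Darcy's law rearranged: K = Q·L / (A·Δh) = 3.470e-06 × 0.237 / (0.002913 × 0.220) = 0.001283 m/s = 110.9 m/day.

111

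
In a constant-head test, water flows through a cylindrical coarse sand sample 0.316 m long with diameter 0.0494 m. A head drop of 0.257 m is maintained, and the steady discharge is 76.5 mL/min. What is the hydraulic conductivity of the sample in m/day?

Cross-sectional area A = π·(d/2)² = π × (0.0494/2)² = 0.001917 m².
Convert discharge: 76.5 mL/min = 1.275e-06 m³/s.
Darcy's law rearranged: K = Q·L / (A·Δh) = 1.275e-06 × 0.316 / (0.001917 × 0.257) = 0.0008179 m/s = 70.67 m/day.

70.7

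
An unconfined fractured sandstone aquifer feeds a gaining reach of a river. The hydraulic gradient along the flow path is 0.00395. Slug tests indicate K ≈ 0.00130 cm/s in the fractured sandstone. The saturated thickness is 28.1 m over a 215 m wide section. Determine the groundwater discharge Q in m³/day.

Convert K: 0.00130 cm/s × 864 = 1.123 m/day.
Cross-sectional area A = 215 × 28.1 = 6042 m².
Hydraulic gradient i = 0.00395.
Darcy's law: Q = K · A · i = 1.123 × 6042 × 0.003950 = 26.80 m³/day.

26.8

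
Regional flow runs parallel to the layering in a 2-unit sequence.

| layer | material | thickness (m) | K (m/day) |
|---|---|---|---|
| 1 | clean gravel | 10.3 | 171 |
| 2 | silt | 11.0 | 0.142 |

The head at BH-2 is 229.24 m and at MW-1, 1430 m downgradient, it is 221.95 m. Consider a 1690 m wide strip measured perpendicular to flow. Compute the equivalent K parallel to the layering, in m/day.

Flow is parallel to layering, so each bed carries its own Darcy discharge and the transmissivities add.
Σ(K_i·b_i) = 171×10.3 + 0.142×11.0 = 1763 m²/day.
Total thickness b = 21.30 m, so K_eq = Σ(K_i·b_i)/b = 82.76 m/day.

82.8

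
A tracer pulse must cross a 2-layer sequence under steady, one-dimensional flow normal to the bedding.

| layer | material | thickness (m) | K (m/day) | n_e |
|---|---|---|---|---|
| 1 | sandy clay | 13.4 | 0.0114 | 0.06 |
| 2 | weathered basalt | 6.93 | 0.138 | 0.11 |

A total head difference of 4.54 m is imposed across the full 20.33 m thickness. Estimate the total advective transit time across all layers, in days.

423

With flow normal to the layers, continuity requires the same specific discharge q through every layer.
Σ(b_i/K_i) = 13.4/0.0114 + 6.93/0.138 = 1226 d.
q = Δh / Σ(b_i/K_i) = 4.54 / 1226 = 0.003704 m/day.
In each layer the seepage velocity is v_i = q/n_i, so the layer transit time is t_i = b_i·n_i / q:
  layer 1 (sandy clay): t_1 = 13.4 × 0.06 / 0.003704 = 217.1 d
  layer 2 (weathered basalt): t_2 = 6.93 × 0.11 / 0.003704 = 205.8 d
Total t = Σ t_i = 422.9 days.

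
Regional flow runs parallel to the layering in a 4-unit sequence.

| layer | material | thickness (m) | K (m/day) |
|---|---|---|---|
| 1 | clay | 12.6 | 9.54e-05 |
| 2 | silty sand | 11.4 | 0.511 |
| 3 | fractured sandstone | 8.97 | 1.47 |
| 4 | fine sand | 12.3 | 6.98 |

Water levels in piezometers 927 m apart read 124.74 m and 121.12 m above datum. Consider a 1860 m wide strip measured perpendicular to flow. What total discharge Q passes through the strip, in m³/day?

Flow is parallel to layering, so each bed carries its own Darcy discharge and the transmissivities add.
Σ(K_i·b_i) = 9.54e-05×12.6 + 0.511×11.4 + 1.47×8.97 + 6.98×12.3 = 104.9 m²/day.
Hydraulic gradient i = (124.74 − 121.12) / 927 = 3.62 / 927 = 0.003905.
Q = Σ(K_i·b_i) · W · i = 104.9 × 1860 × 0.003905 = 761.7 m³/day.

762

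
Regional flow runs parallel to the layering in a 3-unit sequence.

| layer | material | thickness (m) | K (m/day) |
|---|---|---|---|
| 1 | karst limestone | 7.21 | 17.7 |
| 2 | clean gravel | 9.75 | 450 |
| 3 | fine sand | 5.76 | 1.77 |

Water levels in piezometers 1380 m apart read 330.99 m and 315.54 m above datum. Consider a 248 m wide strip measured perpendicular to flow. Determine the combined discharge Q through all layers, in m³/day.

Flow is parallel to layering, so each bed carries its own Darcy discharge and the transmissivities add.
Σ(K_i·b_i) = 17.7×7.21 + 450×9.75 + 1.77×5.76 = 4525 m²/day.
Hydraulic gradient i = (330.99 − 315.54) / 1380 = 15.45 / 1380 = 0.01120.
Q = Σ(K_i·b_i) · W · i = 4525 × 248 × 0.01120 = 12565 m³/day.

12600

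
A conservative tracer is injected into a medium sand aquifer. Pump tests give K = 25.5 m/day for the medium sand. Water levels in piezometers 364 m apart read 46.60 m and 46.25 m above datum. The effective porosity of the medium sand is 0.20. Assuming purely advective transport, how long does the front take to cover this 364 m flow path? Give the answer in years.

Hydraulic gradient i = (46.60 − 46.25) / 364 = 0.35 / 364 = 0.0009615.
Darcy flux q = K · i = 25.50 × 0.0009615 = 0.02452 m/day.
Seepage velocity v = q / n_e = 0.02452 / 0.20 = 0.1226 m/day.
Travel time t = L / v = 364 / 0.1226 = 2969 days = 8.129 years.

8.13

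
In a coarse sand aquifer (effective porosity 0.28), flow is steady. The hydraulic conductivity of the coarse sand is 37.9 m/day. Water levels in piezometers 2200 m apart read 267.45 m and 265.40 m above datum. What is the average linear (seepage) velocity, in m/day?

Hydraulic gradient i = (267.45 − 265.40) / 2200 = 2.05 / 2200 = 0.0009318.
Darcy flux q = K · i = 37.90 × 0.0009318 = 0.03532 m/day.
Seepage velocity v = q / n_e = 0.03532 / 0.28 = 0.1261 m/day.

0.126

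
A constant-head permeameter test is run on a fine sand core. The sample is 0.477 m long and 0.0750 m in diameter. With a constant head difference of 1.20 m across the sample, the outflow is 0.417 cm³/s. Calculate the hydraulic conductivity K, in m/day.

Cross-sectional area A = π·(d/2)² = π × (0.0750/2)² = 0.004418 m².
Convert discharge: 0.417 cm³/s = 4.170e-07 m³/s.
Darcy's law rearranged: K = Q·L / (A·Δh) = 4.170e-07 × 0.477 / (0.004418 × 1.20) = 3.752e-05 m/s = 3.242 m/day.

3.24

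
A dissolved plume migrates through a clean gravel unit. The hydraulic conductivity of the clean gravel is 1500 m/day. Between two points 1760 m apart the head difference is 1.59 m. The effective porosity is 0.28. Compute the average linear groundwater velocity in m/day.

Hydraulic gradient i = Δh / L = 1.59 / 1760 = 0.0009034.
Darcy flux q = K · i = 1500 × 0.0009034 = 1.355 m/day.
Seepage velocity v = q / n_e = 1.355 / 0.28 = 4.840 m/day.

4.84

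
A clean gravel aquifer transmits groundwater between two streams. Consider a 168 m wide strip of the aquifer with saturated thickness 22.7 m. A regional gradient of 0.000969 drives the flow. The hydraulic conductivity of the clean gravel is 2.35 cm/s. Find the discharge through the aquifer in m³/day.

Convert K: 2.35 cm/s × 864 = 2030 m/day.
Cross-sectional area A = 168 × 22.7 = 3814 m².
Hydraulic gradient i = 0.000969.
Darcy's law: Q = K · A · i = 2030 × 3814 × 0.0009690 = 7503 m³/day.

7500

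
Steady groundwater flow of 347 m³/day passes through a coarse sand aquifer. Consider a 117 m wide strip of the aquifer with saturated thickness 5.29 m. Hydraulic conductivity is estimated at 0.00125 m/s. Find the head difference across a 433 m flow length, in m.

Convert K: 0.00125 m/s × 86400 = 108.0 m/day.
Cross-sectional area A = 117 × 5.29 = 618.9 m².
From Q = K·A·i, i = Q / (K·A) = 347 / (108.0 × 618.9) = 0.005191.
Head loss Δh = i · L = 0.005191 × 433 = 2.248 m.

2.25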